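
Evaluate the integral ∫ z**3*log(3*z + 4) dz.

Use integration by parts with u = log(3*z + 4), dv = z**3 dz.
Then du = 3/(3*z + 4) dz and v = z**4/4.

z**4*log(3*z + 4)/4 - z**4/16 + z**3/9 - 2*z**2/9 + 16*z/27 - 64*log(3*z + 4)/81 + C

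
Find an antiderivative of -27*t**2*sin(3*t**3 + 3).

Let u = 3*t**3 + 3, so du = (9*t**2) dt.
Rewriting, the integral becomes -3·∫ sin(u) du = -3·-cos(u).
Substituting back, u = 3*t**3 + 3.

3*cos(3*t**3 + 3) + C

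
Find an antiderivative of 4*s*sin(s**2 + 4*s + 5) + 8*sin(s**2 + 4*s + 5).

-2*cos(s**2 + 4*s + 5) + C

Let u = s**2 + 4*s + 5, so du = (2*s + 4) ds.
Rewriting, the integral becomes 2·∫ sin(u) du = 2·-cos(u).
Substituting back, u = s**2 + 4*s + 5.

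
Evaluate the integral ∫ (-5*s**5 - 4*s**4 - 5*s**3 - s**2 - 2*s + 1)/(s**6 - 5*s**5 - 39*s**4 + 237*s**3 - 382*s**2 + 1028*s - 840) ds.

-45191*log(s - 6)/2600 + 1174*log(s - 5)/87 - log(s - 1)/50 - 4757*log(s + 7)/4134 + 17707*log(s**2 + 4)/614800 - 33699*atan(s/2)/307400 + C

Factor the denominator: (s - 6)*(s - 5)*(s - 1)*(s + 7)*(s**2 + 4).
Partial-fraction decomposition: (17707*s - 67398)/(307400*(s**2 + 4)) - 4757/(4134*(s + 7)) - 1/(50*(s - 1)) + 1174/(87*(s - 5)) - 45191/(2600*(s - 6)).
Integrate each term; A/(s−a) gives A·log|s−a|; the (Bs+D)/(s²+p²) term gives a log and an atan.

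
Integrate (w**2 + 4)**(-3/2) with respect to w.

Substitute w = 2·tan(θ), so dw = 2·sec(θ)^2 dθ and the radical becomes sqrt(w**2 + 4) = 2·sec(θ) by the Pythagorean identity.
Integrate the resulting trig expression in θ, then back-substitute tan(θ) = w/2, sec(θ) = sqrt(w**2 + 4)/2 (absorbing any constant into C).

w/(4*sqrt(w**2 + 4)) + C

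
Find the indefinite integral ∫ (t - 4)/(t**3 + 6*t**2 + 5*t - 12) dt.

Factor the denominator: (t - 1)*(t + 3)*(t + 4).
Partial-fraction decomposition: -8/(5*(t + 4)) + 7/(4*(t + 3)) - 3/(20*(t - 1)).
Integrate each term: A/(t−a) contributes A·log|t−a|.

-3*log(t - 1)/20 + 7*log(t + 3)/4 - 8*log(t + 4)/5 + C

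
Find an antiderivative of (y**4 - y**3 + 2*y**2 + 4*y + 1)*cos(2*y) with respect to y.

Use integration by parts with u = y**4 - y**3 + 2*y**2 + 4*y + 1, dv = cos(2*y) dy, so v = sin(2*y)/2.
Apply parts 4 times (tabular method): alternate signs, differentiate u down to 0, integrate dv up.

y**4*sin(2*y)/2 - y**3*sin(2*y)/2 + y**3*cos(2*y) - y**2*sin(2*y)/2 - 3*y**2*cos(2*y)/4 + 11*y*sin(2*y)/4 - y*cos(2*y)/2 + 3*sin(2*y)/4 + 11*cos(2*y)/8 + C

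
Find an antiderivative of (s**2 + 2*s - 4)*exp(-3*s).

(-9*s**2 - 24*s + 28)*exp(-3*s)/27 + C

Use integration by parts with u = s**2 + 2*s - 4, dv = exp(-3*s) ds, so v = -exp(-3*s)/3.
Apply parts 2 times (tabular method): alternate signs, differentiate u down to 0, integrate dv up.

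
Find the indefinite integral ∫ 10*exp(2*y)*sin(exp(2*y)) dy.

-5*cos(exp(2*y)) + C

Let u = exp(2*y), so du = (2*exp(2*y)) dy.
Rewriting, the integral becomes 5·∫ sin(u) du = 5·-cos(u).
Substituting back, u = exp(2*y).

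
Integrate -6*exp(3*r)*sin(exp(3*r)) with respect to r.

2*cos(exp(3*r)) + C

Let u = exp(3*r), so du = (3*exp(3*r)) dr.
Rewriting, the integral becomes -2·∫ sin(u) du = -2·-cos(u).
Substituting back, u = exp(3*r).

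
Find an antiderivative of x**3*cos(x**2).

Let u = x², du = 2x dx; rewrite as (1/2)∫ u^1·cos(1u) du.
Now integrate by parts 1 time.

x**2*sin(x**2)/2 + cos(x**2)/2 + C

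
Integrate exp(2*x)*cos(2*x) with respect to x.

exp(2*x)*sin(2*x)/4 + exp(2*x)*cos(2*x)/4 + C

Let I denote the integral. Integrate by parts with u = cos(2*x), dv = exp(2*x) dx, so v = exp(2*x)/2: I = exp(2*x)*cos(2*x)/2 + ∫ exp(2*x)*sin(2*x) dx.
Apply parts again with u = sin(2*x), dv = exp(2*x) dx: ∫ exp(2*x)*sin(2*x) dx = exp(2*x)*sin(2*x)/2 − I. Substituting back brings back I: I = exp(2*x)*sin(2*x)/2 + exp(2*x)*cos(2*x)/2 − I.
Solving for I: (1 + 1)·I equals the remaining terms, so I = (1/2)·(exp(2*x)*sin(2*x)/2 + exp(2*x)*cos(2*x)/2).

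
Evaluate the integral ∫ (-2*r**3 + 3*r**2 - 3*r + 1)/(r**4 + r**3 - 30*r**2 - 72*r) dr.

-log(r)/72 - 341*log(r - 6)/540 + 91*log(r + 3)/27 - 189*log(r + 4)/40 + C

Factor the denominator: r*(r - 6)*(r + 3)*(r + 4).
Partial-fraction decomposition: -189/(40*(r + 4)) + 91/(27*(r + 3)) - 341/(540*(r - 6)) - 1/(72*r).
Integrate each term: A/(r−a) contributes A·log|r−a|.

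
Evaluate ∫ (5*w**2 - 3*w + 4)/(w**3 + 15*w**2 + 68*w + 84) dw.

Factor the denominator: (w + 2)*(w + 6)*(w + 7).
Partial-fraction decomposition: 54/(w + 7) - 101/(2*(w + 6)) + 3/(2*(w + 2)).
Integrate each term: A/(w−a) contributes A·log|w−a|.

3*log(w + 2)/2 - 101*log(w + 6)/2 + 54*log(w + 7) + C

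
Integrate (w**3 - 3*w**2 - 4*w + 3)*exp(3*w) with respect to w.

Use integration by parts with u = w**3 - 3*w**2 - 4*w + 3, dv = exp(3*w) dw, so v = exp(3*w)/3.
Apply parts 3 times (tabular method): alternate signs, differentiate u down to 0, integrate dv up.

(9*w**3 - 36*w**2 - 12*w + 31)*exp(3*w)/27 + C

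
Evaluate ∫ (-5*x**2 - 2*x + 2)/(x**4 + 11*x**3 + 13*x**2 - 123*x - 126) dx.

Factor the denominator: (x - 3)*(x + 1)*(x + 6)*(x + 7).
Partial-fraction decomposition: 229/(60*(x + 7)) - 166/(45*(x + 6)) + 1/(120*(x + 1)) - 49/(360*(x - 3)).
Integrate each term: A/(x−a) contributes A·log|x−a|.

-49*log(x - 3)/360 + log(x + 1)/120 - 166*log(x + 6)/45 + 229*log(x + 7)/60 + C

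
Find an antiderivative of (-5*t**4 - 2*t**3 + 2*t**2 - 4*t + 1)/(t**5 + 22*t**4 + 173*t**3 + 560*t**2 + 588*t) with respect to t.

Factor the denominator: t*(t + 2)*(t + 6)*(t + 7)**2.
Partial-fraction decomposition: 297334/(1225*(t + 7)) + 11192/(35*(t + 7)**2) - 5951/(24*(t + 6)) + 47/(200*(t + 2)) + 1/(588*t).
Integrate each term; A/(t−a) gives A·log|t−a|; A/(t−a)² gives −A/(t−a).

log(t)/588 + 47*log(t + 2)/200 - 5951*log(t + 6)/24 + 297334*log(t + 7)/1225 - 11192/(35*t + 245) + C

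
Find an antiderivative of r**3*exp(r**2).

Let u = r², du = 2r dr; rewrite as (1/2)∫ u^1·exp(1u) du.
Now integrate by parts 1 time.

(r**2 - 1)*exp(r**2)/2 + C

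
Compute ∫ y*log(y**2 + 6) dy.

y**2*log(y**2 + 6)/2 - y**2/2 + 3*log(y**2 + 6) + C

Let u = y**2 + 6, so du = (2*y) dy.
The integral becomes (1/2)·∫ log(u) du; integrate by parts with u′=log(u), dv′=du.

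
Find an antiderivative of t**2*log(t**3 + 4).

t**3*log(t**3 + 4)/3 - t**3/3 + 4*log(t**3 + 4)/3 + C

Let u = t**3 + 4, so du = (3*t**2) dt.
The integral becomes (1/3)·∫ log(u) du; integrate by parts with u′=log(u), dv′=du.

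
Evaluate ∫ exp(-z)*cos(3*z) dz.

3*exp(-z)*sin(3*z)/10 - exp(-z)*cos(3*z)/10 + C

Let I denote the integral. Integrate by parts with u = cos(3*z), dv = exp(-z) dz, so v = -exp(-z): I = -exp(-z)*cos(3*z) − 3·∫ exp(-z)*sin(3*z) dz.
Apply parts again with u = sin(3*z), dv = exp(-z) dz: ∫ exp(-z)*sin(3*z) dz = -exp(-z)*sin(3*z) + 3·I. Substituting back brings back I: I = 3*exp(-z)*sin(3*z) - exp(-z)*cos(3*z) − 9·I.
Solving for I: (1 + 9)·I equals the remaining terms, so I = (1/10)·(3*exp(-z)*sin(3*z) - exp(-z)*cos(3*z)).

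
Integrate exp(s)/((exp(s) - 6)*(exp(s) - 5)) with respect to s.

log(exp(s) - 6) - log(exp(s) - 5) + C

Let u = e^s, du = e^s ds.
The integral becomes ∫ du/((u-5)(u-6)); decompose into partial fractions.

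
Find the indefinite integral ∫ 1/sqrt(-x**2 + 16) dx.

Substitute x = 4·sin(θ), so dx = 4·cos(θ) dθ and the radical becomes sqrt(-x**2 + 16) = 4·cos(θ) by the Pythagorean identity.
Integrate the resulting trig expression in θ, then back-substitute θ = asin(x/4), sin(θ) = x/4, cos(θ) = sqrt(-x**2 + 16)/4 (absorbing any constant into C).

asin(x/4) + C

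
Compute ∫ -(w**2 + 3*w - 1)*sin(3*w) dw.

w**2*cos(3*w)/3 - 2*w*sin(3*w)/9 + w*cos(3*w) - sin(3*w)/3 - 11*cos(3*w)/27 + C

Use integration by parts with u = w**2 + 3*w - 1, dv = -sin(3*w) dw, so v = cos(3*w)/3.
Apply parts 2 times (tabular method): alternate signs, differentiate u down to 0, integrate dv up.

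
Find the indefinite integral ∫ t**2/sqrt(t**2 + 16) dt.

t*sqrt(t**2 + 16)/2 - 8*log(t + sqrt(t**2 + 16)) + C

Substitute t = 4·tan(θ), so dt = 4·sec(θ)^2 dθ and the radical becomes sqrt(t**2 + 16) = 4·sec(θ) by the Pythagorean identity.
Integrate the resulting trig expression in θ, then back-substitute tan(θ) = t/4, sec(θ) = sqrt(t**2 + 16)/4 (absorbing any constant into C).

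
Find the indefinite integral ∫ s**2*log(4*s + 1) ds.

Use integration by parts with u = log(4*s + 1), dv = s**2 ds.
Then du = 4/(4*s + 1) ds and v = s**3/3.

s**3*log(4*s + 1)/3 - s**3/9 + s**2/24 - s/48 + log(4*s + 1)/192 + C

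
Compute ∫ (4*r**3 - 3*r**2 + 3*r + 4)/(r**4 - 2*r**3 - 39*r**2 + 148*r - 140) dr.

Factor the denominator: (r - 5)*(r - 2)**2*(r + 7).
Partial-fraction decomposition: 128/(81*(r + 7)) - 137/(81*(r - 2)) - 10/(9*(r - 2)**2) + 37/(9*(r - 5)).
Integrate each term; A/(r−a) gives A·log|r−a|; A/(r−a)² gives −A/(r−a).

37*log(r - 5)/9 - 137*log(r - 2)/81 + 128*log(r + 7)/81 + 10/(9*r - 18) + C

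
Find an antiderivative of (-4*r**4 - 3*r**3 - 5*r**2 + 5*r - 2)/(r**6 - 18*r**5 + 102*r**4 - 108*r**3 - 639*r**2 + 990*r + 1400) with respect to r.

Factor the denominator: (r - 7)*(r - 5)**2*(r - 4)*(r + 1)*(r + 2).
Partial-fraction decomposition: 4/(147*(r + 2)) - 13/(1440*(r + 1)) + 71/(5*(r - 4)) - 2939/(1764*(r - 5)) + 2977/(84*(r - 5)**2) - 1205/(96*(r - 7)).
Integrate each term; A/(r−a) gives A·log|r−a|; A/(r−a)² gives −A/(r−a).

-1205*log(r - 7)/96 - 2939*log(r - 5)/1764 + 71*log(r - 4)/5 - 13*log(r + 1)/1440 + 4*log(r + 2)/147 - 2977/(84*r - 420) + C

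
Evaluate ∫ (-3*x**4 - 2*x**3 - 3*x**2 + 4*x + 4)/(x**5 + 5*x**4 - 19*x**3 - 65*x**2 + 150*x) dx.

Factor the denominator: x*(x - 3)*(x - 2)*(x + 5)**2.
Partial-fraction decomposition: -40681/(19600*(x + 5)) + 429/(70*(x + 5)**2) + 32/(49*(x - 2)) - 77/(48*(x - 3)) + 2/(75*x).
Integrate each term; A/(x−a) gives A·log|x−a|; A/(x−a)² gives −A/(x−a).

2*log(x)/75 - 77*log(x - 3)/48 + 32*log(x - 2)/49 - 40681*log(x + 5)/19600 - 429/(70*x + 350) + C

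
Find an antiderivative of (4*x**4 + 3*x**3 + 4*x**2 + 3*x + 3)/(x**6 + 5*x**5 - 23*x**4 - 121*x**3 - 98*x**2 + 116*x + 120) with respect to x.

Factor the denominator: (x - 5)*(x - 1)*(x + 1)*(x + 2)**2*(x + 6).
Partial-fraction decomposition: -933/(1232*(x + 6)) + 3361/(7056*(x + 2)) - 53/(84*(x + 2)**2) + 1/(12*(x + 1)) - 17/(504*(x - 1)) + 2993/(12936*(x - 5)).
Integrate each term; A/(x−a) gives A·log|x−a|; A/(x−a)² gives −A/(x−a).

2993*log(x - 5)/12936 - 17*log(x - 1)/504 + log(x + 1)/12 + 3361*log(x + 2)/7056 - 933*log(x + 6)/1232 + 53/(84*x + 168) + C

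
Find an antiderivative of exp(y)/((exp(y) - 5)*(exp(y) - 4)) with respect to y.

log(exp(y) - 5) - log(exp(y) - 4) + C

Let u = e^y, du = e^y dy.
The integral becomes ∫ du/((u-4)(u-5)); decompose into partial fractions.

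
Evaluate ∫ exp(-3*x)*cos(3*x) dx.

Let I denote the integral. Integrate by parts with u = cos(3*x), dv = exp(-3*x) dx, so v = -exp(-3*x)/3: I = -exp(-3*x)*cos(3*x)/3 − ∫ exp(-3*x)*sin(3*x) dx.
Apply parts again with u = sin(3*x), dv = exp(-3*x) dx: ∫ exp(-3*x)*sin(3*x) dx = -exp(-3*x)*sin(3*x)/3 + I. Substituting back brings back I: I = exp(-3*x)*sin(3*x)/3 - exp(-3*x)*cos(3*x)/3 − I.
Solving for I: (1 + 1)·I equals the remaining terms, so I = (1/2)·(exp(-3*x)*sin(3*x)/3 - exp(-3*x)*cos(3*x)/3).

exp(-3*x)*sin(3*x)/6 - exp(-3*x)*cos(3*x)/6 + C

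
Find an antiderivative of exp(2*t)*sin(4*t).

Let I denote the integral. Integrate by parts with u = sin(4*t), dv = exp(2*t) dt, so v = exp(2*t)/2: I = exp(2*t)*sin(4*t)/2 − 2·∫ exp(2*t)*cos(4*t) dt.
Apply parts again with u = cos(4*t), dv = exp(2*t) dt: ∫ exp(2*t)*cos(4*t) dt = exp(2*t)*cos(4*t)/2 + 2·I. Substituting back brings back I: I = exp(2*t)*sin(4*t)/2 - exp(2*t)*cos(4*t) − 4·I.
Solving for I: (1 + 4)·I equals the remaining terms, so I = (1/5)·(exp(2*t)*sin(4*t)/2 - exp(2*t)*cos(4*t)).

exp(2*t)*sin(4*t)/10 - exp(2*t)*cos(4*t)/5 + C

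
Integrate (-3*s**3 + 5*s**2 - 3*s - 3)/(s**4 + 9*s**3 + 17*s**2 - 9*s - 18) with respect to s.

Factor the denominator: (s - 1)*(s + 1)*(s + 3)*(s + 6).
Partial-fraction decomposition: -281/(35*(s + 6)) + 11/(2*(s + 3)) - 2/(5*(s + 1)) - 1/(14*(s - 1)).
Integrate each term: A/(s−a) contributes A·log|s−a|.

-log(s - 1)/14 - 2*log(s + 1)/5 + 11*log(s + 3)/2 - 281*log(s + 6)/35 + C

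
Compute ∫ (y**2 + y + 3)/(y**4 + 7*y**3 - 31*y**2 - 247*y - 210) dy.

45*log(y - 6)/1001 - log(y + 1)/56 + 23*log(y + 5)/88 - 15*log(y + 7)/52 + C

Factor the denominator: (y - 6)*(y + 1)*(y + 5)*(y + 7).
Partial-fraction decomposition: -15/(52*(y + 7)) + 23/(88*(y + 5)) - 1/(56*(y + 1)) + 45/(1001*(y - 6)).
Integrate each term: A/(y−a) contributes A·log|y−a|.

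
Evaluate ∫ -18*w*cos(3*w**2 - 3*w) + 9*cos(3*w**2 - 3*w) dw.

-3*sin(3*w**2 - 3*w) + C

Let u = 3*w**2 - 3*w, so du = (6*w - 3) dw.
Rewriting, the integral becomes -3·∫ cos(u) du = -3·sin(u).
Substituting back, u = 3*w**2 - 3*w.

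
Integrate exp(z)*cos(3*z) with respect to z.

3*exp(z)*sin(3*z)/10 + exp(z)*cos(3*z)/10 + C

Let I denote the integral. Integrate by parts with u = cos(3*z), dv = exp(z) dz, so v = exp(z): I = exp(z)*cos(3*z) + 3·∫ exp(z)*sin(3*z) dz.
Apply parts again with u = sin(3*z), dv = exp(z) dz: ∫ exp(z)*sin(3*z) dz = exp(z)*sin(3*z) − 3·I. Substituting back brings back I: I = 3*exp(z)*sin(3*z) + exp(z)*cos(3*z) − 9·I.
Solving for I: (1 + 9)·I equals the remaining terms, so I = (1/10)·(3*exp(z)*sin(3*z) + exp(z)*cos(3*z)).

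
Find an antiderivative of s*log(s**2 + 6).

s**2*log(s**2 + 6)/2 - s**2/2 + 3*log(s**2 + 6) + C

Let u = s**2 + 6, so du = (2*s) ds.
The integral becomes (1/2)·∫ log(u) du; integrate by parts with u′=log(u), dv′=du.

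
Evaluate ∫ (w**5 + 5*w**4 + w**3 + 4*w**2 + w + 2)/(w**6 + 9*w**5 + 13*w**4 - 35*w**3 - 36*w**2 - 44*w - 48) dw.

Factor the denominator: (w - 2)*(w + 1)*(w + 4)*(w + 6)*(w**2 + 1).
Partial-fraction decomposition: (10*w - 23)/(629*(w**2 + 1)) + 343/(740*(w + 6)) + 127/(306*(w + 4)) - 4/(45*(w + 1)) + 7/(36*(w - 2)).
Integrate each term; A/(w−a) gives A·log|w−a|; the (Bw+D)/(w²+p²) term gives a log and an atan.

7*log(w - 2)/36 - 4*log(w + 1)/45 + 127*log(w + 4)/306 + 343*log(w + 6)/740 + 5*log(w**2 + 1)/629 - 23*atan(w)/629 + C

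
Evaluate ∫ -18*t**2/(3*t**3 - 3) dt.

Let u = 3*t**3 - 3, so du = (9*t**2) dt.
Rewriting, the integral becomes -2·∫ 1/u du = -2·log(u).
Substituting back, u = 3*t**3 - 3.

-2*log(3*t**3 - 3) + C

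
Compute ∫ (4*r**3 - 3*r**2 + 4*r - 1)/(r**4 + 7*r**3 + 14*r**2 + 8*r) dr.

Factor the denominator: r*(r + 1)*(r + 2)*(r + 4).
Partial-fraction decomposition: 107/(8*(r + 4)) - 53/(4*(r + 2)) + 4/(r + 1) - 1/(8*r).
Integrate each term: A/(r−a) contributes A·log|r−a|.

-log(r)/8 + 4*log(r + 1) - 53*log(r + 2)/4 + 107*log(r + 4)/8 + C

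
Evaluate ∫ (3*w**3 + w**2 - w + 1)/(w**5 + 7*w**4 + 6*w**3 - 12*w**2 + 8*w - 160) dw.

9*log(w - 2)/112 + 57*log(w + 4)/40 - 344*log(w + 5)/203 + 439*log(w**2 + 4)/4640 + 77*atan(w/2)/2320 + C

Factor the denominator: (w - 2)*(w + 4)*(w + 5)*(w**2 + 4).
Partial-fraction decomposition: (439*w + 154)/(2320*(w**2 + 4)) - 344/(203*(w + 5)) + 57/(40*(w + 4)) + 9/(112*(w - 2)).
Integrate each term; A/(w−a) gives A·log|w−a|; the (Bw+D)/(w²+p²) term gives a log and an atan.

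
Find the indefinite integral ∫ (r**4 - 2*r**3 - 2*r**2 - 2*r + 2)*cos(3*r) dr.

r**4*sin(3*r)/3 - 2*r**3*sin(3*r)/3 + 4*r**3*cos(3*r)/9 - 10*r**2*sin(3*r)/9 - 2*r**2*cos(3*r)/3 - 2*r*sin(3*r)/9 - 20*r*cos(3*r)/27 + 74*sin(3*r)/81 - 2*cos(3*r)/27 + C

Use integration by parts with u = r**4 - 2*r**3 - 2*r**2 - 2*r + 2, dv = cos(3*r) dr, so v = sin(3*r)/3.
Apply parts 4 times (tabular method): alternate signs, differentiate u down to 0, integrate dv up.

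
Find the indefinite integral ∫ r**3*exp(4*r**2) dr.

Let u = r², du = 2r dr; rewrite as (1/2)∫ u^1·exp(4u) du.
Now integrate by parts 1 time.

(4*r**2 - 1)*exp(4*r**2)/32 + C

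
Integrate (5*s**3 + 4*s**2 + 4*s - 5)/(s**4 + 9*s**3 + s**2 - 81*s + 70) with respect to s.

59*log(s - 2)/63 - log(s - 1)/6 - 275*log(s + 5)/42 + 97*log(s + 7)/9 + C

Factor the denominator: (s - 2)*(s - 1)*(s + 5)*(s + 7).
Partial-fraction decomposition: 97/(9*(s + 7)) - 275/(42*(s + 5)) - 1/(6*(s - 1)) + 59/(63*(s - 2)).
Integrate each term: A/(s−a) contributes A·log|s−a|.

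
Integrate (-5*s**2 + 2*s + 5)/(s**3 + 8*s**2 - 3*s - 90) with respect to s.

-17*log(s - 3)/36 + 65*log(s + 5)/4 - 187*log(s + 6)/9 + C

Factor the denominator: (s - 3)*(s + 5)*(s + 6).
Partial-fraction decomposition: -187/(9*(s + 6)) + 65/(4*(s + 5)) - 17/(36*(s - 3)).
Integrate each term: A/(s−a) contributes A·log|s−a|.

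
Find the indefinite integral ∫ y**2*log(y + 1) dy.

y**3*log(y + 1)/3 - y**3/9 + y**2/6 - y/3 + log(y + 1)/3 + C

Use integration by parts with u = log(y + 1), dv = y**2 dy.
Then du = 1/(y + 1) dy and v = y**3/3.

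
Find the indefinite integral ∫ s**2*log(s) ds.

Use integration by parts with u = log(s), dv = s**2 ds.
Then du = 1/s ds and v = s**3/3.

s**3*log(s)/3 - s**3/9 + C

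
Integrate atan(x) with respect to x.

Use integration by parts with u = arctan(x), dv = dx.
Then du = 1/(x**2 + 1) dx.

x*atan(x) - log(x**2 + 1)/2 + C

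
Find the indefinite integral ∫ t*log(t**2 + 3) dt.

Let u = t**2 + 3, so du = (2*t) dt.
The integral becomes (1/2)·∫ log(u) du; integrate by parts with u′=log(u), dv′=du.

t**2*log(t**2 + 3)/2 - t**2/2 + 3*log(t**2 + 3)/2 + C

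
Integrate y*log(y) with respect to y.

y**2*log(y)/2 - y**2/4 + C

Use integration by parts with u = log(y), dv = y dy.
Then du = 1/y dy and v = y**2/2.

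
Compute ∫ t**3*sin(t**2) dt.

-t**2*cos(t**2)/2 + sin(t**2)/2 + C

Let u = t², du = 2t dt; rewrite as (1/2)∫ u^1·sin(1u) du.
Now integrate by parts 1 time.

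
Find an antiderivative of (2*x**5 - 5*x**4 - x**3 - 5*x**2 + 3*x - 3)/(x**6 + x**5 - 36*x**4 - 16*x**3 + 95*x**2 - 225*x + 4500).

2887*log(x - 5)/3400 - 211*log(x - 4)/675 + 2031017*log(x + 5)/1560600 + 4683*log(x**2 + 9)/57800 - 4031*atan(x/3)/28900 + 3131/(1020*x + 5100) + C

Factor the denominator: (x - 5)*(x - 4)*(x + 5)**2*(x**2 + 9).
Partial-fraction decomposition: 3*(1561*x - 4031)/(28900*(x**2 + 9)) + 2031017/(1560600*(x + 5)) - 3131/(1020*(x + 5)**2) - 211/(675*(x - 4)) + 2887/(3400*(x - 5)).
Integrate each term; A/(x−a) gives A·log|x−a|; the (Bx+D)/(x²+p²) term gives a log and an atan.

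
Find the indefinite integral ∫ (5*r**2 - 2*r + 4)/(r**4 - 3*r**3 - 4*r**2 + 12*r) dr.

Factor the denominator: r*(r - 3)*(r - 2)*(r + 2).
Partial-fraction decomposition: -7/(10*(r + 2)) - 5/(2*(r - 2)) + 43/(15*(r - 3)) + 1/(3*r).
Integrate each term: A/(r−a) contributes A·log|r−a|.

log(r)/3 + 43*log(r - 3)/15 - 5*log(r - 2)/2 - 7*log(r + 2)/10 + C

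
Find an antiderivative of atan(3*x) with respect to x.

Use integration by parts with u = arctan(3*x), dv = dx.
Then du = 3/(9*x**2 + 1) dx.

x*atan(3*x) - log(9*x**2 + 1)/6 + C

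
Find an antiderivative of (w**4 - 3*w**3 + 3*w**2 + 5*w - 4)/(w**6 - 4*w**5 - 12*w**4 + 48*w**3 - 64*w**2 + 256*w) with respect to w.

Factor the denominator: w*(w - 4)**2*(w + 4)*(w**2 + 4).
Partial-fraction decomposition: 17*(w + 4)/(400*(w**2 + 4)) - 59/(640*(w + 4)) + 209/(3200*(w - 4)) + 1/(5*(w - 4)**2) - 1/(64*w).
Integrate each term; A/(w−a) gives A·log|w−a|; the (Bw+D)/(w²+p²) term gives a log and an atan.

-log(w)/64 + 209*log(w - 4)/3200 - 59*log(w + 4)/640 + 17*log(w**2 + 4)/800 + 17*atan(w/2)/200 - 1/(5*w - 20) + C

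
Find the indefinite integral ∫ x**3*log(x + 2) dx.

x**4*log(x + 2)/4 - x**4/16 + x**3/6 - x**2/2 + 2*x - 4*log(x + 2) + C

Use integration by parts with u = log(x + 2), dv = x**3 dx.
Then du = 1/(x + 2) dx and v = x**4/4.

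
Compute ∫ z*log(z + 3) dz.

Use integration by parts with u = log(z + 3), dv = z dz.
Then du = 1/(z + 3) dz and v = z**2/2.

z**2*log(z + 3)/2 - z**2/4 + 3*z/2 - 9*log(z + 3)/2 + C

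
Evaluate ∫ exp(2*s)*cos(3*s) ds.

3*exp(2*s)*sin(3*s)/13 + 2*exp(2*s)*cos(3*s)/13 + C

Let I denote the integral. Integrate by parts with u = cos(3*s), dv = exp(2*s) ds, so v = exp(2*s)/2: I = exp(2*s)*cos(3*s)/2 + (3/2)·∫ exp(2*s)*sin(3*s) ds.
Apply parts again with u = sin(3*s), dv = exp(2*s) ds: ∫ exp(2*s)*sin(3*s) ds = exp(2*s)*sin(3*s)/2 − (3/2)·I. Substituting back brings back I: I = 3*exp(2*s)*sin(3*s)/4 + exp(2*s)*cos(3*s)/2 − (9/4)·I.
Solving for I: (1 + 9/4)·I equals the remaining terms, so I = (4/13)·(3*exp(2*s)*sin(3*s)/4 + exp(2*s)*cos(3*s)/2).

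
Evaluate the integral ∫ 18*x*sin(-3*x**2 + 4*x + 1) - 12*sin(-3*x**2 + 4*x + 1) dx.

Let u = 3*x**2 - 4*x - 1, so du = (6*x - 4) dx.
Rewriting, the integral becomes -3·∫ sin(u) du = -3·-cos(u).
Substituting back, u = 3*x**2 - 4*x - 1.

3*cos(-3*x**2 + 4*x + 1) + C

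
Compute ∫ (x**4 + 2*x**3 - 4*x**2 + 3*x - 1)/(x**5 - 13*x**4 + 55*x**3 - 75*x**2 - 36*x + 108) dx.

Factor the denominator: (x - 6)*(x - 3)**2*(x - 2)*(x + 1).
Partial-fraction decomposition: -3/(112*(x + 1)) - 7/(4*(x - 2)) - 515/(144*(x - 3)) - 107/(12*(x - 3)**2) + 1601/(252*(x - 6)).
Integrate each term; A/(x−a) gives A·log|x−a|; A/(x−a)² gives −A/(x−a).

1601*log(x - 6)/252 - 515*log(x - 3)/144 - 7*log(x - 2)/4 - 3*log(x + 1)/112 + 107/(12*x - 36) + C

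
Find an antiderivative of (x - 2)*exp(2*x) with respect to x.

(2*x - 5)*exp(2*x)/4 + C

Use integration by parts with u = x - 2, dv = exp(2*x) dx, so v = exp(2*x)/2.
Apply parts 1 times (tabular method): alternate signs, differentiate u down to 0, integrate dv up.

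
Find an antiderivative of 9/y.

9*log(y) + 3*log(3) + C

Let u = 3*y**3, so du = (9*y**2) dy.
Rewriting, the integral becomes 3·∫ 1/u du = 3·log(u).
Substituting back, u = 3*y**3.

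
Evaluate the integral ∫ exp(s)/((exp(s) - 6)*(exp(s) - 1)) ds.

Let u = e^s, du = e^s ds.
The integral becomes ∫ du/((u-6)(u-1)); decompose into partial fractions.

log(exp(s) - 6)/5 - log(exp(s) - 1)/5 + C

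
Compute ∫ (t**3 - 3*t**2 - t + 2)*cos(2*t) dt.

t**3*sin(2*t)/2 - 3*t**2*sin(2*t)/2 + 3*t**2*cos(2*t)/4 - 5*t*sin(2*t)/4 - 3*t*cos(2*t)/2 + 7*sin(2*t)/4 - 5*cos(2*t)/8 + C

Use integration by parts with u = t**3 - 3*t**2 - t + 2, dv = cos(2*t) dt, so v = sin(2*t)/2.
Apply parts 3 times (tabular method): alternate signs, differentiate u down to 0, integrate dv up.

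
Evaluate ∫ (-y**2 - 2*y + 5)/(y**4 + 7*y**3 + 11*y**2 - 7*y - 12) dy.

log(y - 1)/20 - log(y + 1)/2 + log(y + 3)/4 + log(y + 4)/5 + C

Factor the denominator: (y - 1)*(y + 1)*(y + 3)*(y + 4).
Partial-fraction decomposition: 1/(5*(y + 4)) + 1/(4*(y + 3)) - 1/(2*(y + 1)) + 1/(20*(y - 1)).
Integrate each term: A/(y−a) contributes A·log|y−a|.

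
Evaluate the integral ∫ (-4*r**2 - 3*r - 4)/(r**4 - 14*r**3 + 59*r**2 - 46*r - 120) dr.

Factor the denominator: (r - 6)*(r - 5)*(r - 4)*(r + 1).
Partial-fraction decomposition: 1/(42*(r + 1)) - 8/(r - 4) + 119/(6*(r - 5)) - 83/(7*(r - 6)).
Integrate each term: A/(r−a) contributes A·log|r−a|.

-83*log(r - 6)/7 + 119*log(r - 5)/6 - 8*log(r - 4) + log(r + 1)/42 + C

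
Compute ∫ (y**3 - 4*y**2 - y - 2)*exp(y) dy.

Use integration by parts with u = y**3 - 4*y**2 - y - 2, dv = exp(y) dy, so v = exp(y).
Apply parts 3 times (tabular method): alternate signs, differentiate u down to 0, integrate dv up.

(y**3 - 7*y**2 + 13*y - 15)*exp(y) + C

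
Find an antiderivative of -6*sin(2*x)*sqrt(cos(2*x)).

Let u = cos(2*x), so du = (-2*sin(2*x)) dx.
Rewriting, the integral becomes 3·∫ √u du = 3·(2/3)u^(3/2).
Substituting back, u = cos(2*x).

2*cos(2*x)**(3/2) + C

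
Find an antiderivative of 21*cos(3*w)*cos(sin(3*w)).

7*sin(sin(3*w)) + C

Let u = sin(3*w), so du = (3*cos(3*w)) dw.
Rewriting, the integral becomes 7·∫ cos(u) du = 7·sin(u).
Substituting back, u = sin(3*w).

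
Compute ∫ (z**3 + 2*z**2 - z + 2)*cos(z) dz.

z**3*sin(z) + 2*z**2*sin(z) + 3*z**2*cos(z) - 7*z*sin(z) + 4*z*cos(z) - 2*sin(z) - 7*cos(z) + C

Use integration by parts with u = z**3 + 2*z**2 - z + 2, dv = cos(z) dz, so v = sin(z).
Apply parts 3 times (tabular method): alternate signs, differentiate u down to 0, integrate dv up.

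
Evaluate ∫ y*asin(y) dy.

y**2*asin(y)/2 + y*sqrt(-y**2 + 1)/4 - asin(y)/4 + C

Use integration by parts with u = arcsin(y), dv = y dy.
Then du = 1/sqrt(-y**2 + 1) dy.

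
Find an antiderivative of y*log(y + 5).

y**2*log(y + 5)/2 - y**2/4 + 5*y/2 - 25*log(y + 5)/2 + C

Use integration by parts with u = log(y + 5), dv = y dy.
Then du = 1/(y + 5) dy and v = y**2/2.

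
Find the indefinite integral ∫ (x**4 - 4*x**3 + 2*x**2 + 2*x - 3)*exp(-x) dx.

Use integration by parts with u = x**4 - 4*x**3 + 2*x**2 + 2*x - 3, dv = exp(-x) dx, so v = -exp(-x).
Apply parts 4 times (tabular method): alternate signs, differentiate u down to 0, integrate dv up.

(-x**4 - 2*x**2 - 6*x - 3)*exp(-x) + C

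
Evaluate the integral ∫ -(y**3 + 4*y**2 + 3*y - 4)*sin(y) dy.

y**3*cos(y) - 3*y**2*sin(y) + 4*y**2*cos(y) - 8*y*sin(y) - 3*y*cos(y) + 3*sin(y) - 12*cos(y) + C

Use integration by parts with u = y**3 + 4*y**2 + 3*y - 4, dv = -sin(y) dy, so v = cos(y).
Apply parts 3 times (tabular method): alternate signs, differentiate u down to 0, integrate dv up.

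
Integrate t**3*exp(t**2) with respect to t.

Let u = t², du = 2t dt; rewrite as (1/2)∫ u^1·exp(1u) du.
Now integrate by parts 1 time.

(t**2 - 1)*exp(t**2)/2 + C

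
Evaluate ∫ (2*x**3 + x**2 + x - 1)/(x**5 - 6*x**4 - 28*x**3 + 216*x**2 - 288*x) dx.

log(x)/288 + 473*log(x - 6)/576 - 147*log(x - 4)/160 + 21*log(x - 2)/128 - 403*log(x + 6)/5760 + C

Factor the denominator: x*(x - 6)*(x - 4)*(x - 2)*(x + 6).
Partial-fraction decomposition: -403/(5760*(x + 6)) + 21/(128*(x - 2)) - 147/(160*(x - 4)) + 473/(576*(x - 6)) + 1/(288*x).
Integrate each term: A/(x−a) contributes A·log|x−a|.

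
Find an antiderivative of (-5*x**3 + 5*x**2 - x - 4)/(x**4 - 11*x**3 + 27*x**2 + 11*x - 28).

Factor the denominator: (x - 7)*(x - 4)*(x - 1)*(x + 1).
Partial-fraction decomposition: -7/(80*(x + 1)) - 5/(36*(x - 1)) + 248/(45*(x - 4)) - 1481/(144*(x - 7)).
Integrate each term: A/(x−a) contributes A·log|x−a|.

-1481*log(x - 7)/144 + 248*log(x - 4)/45 - 5*log(x - 1)/36 - 7*log(x + 1)/80 + C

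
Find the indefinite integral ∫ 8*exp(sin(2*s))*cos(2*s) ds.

Let u = sin(2*s), so du = (2*cos(2*s)) ds.
Rewriting, the integral becomes 4·∫ e^u du = 4·e^u.
Substituting back, u = sin(2*s).

4*exp(sin(2*s)) + C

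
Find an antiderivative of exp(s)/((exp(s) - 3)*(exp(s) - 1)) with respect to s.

Let u = e^s, du = e^s ds.
The integral becomes ∫ du/((u-3)(u-1)); decompose into partial fractions.

log(exp(s) - 3)/2 - log(exp(s) - 1)/2 + C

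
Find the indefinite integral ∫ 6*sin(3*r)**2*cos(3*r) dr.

Let u = sin(3*r), so du = (3*cos(3*r)) dr.
Rewriting, the integral becomes 2·∫ u^2 du = 2·u^3/3.
Substituting back, u = sin(3*r).

2*sin(3*r)**3/3 + C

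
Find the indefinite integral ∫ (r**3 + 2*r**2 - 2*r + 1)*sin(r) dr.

Use integration by parts with u = r**3 + 2*r**2 - 2*r + 1, dv = sin(r) dr, so v = -cos(r).
Apply parts 3 times (tabular method): alternate signs, differentiate u down to 0, integrate dv up.

-r**3*cos(r) + 3*r**2*sin(r) - 2*r**2*cos(r) + 4*r*sin(r) + 8*r*cos(r) - 8*sin(r) + 3*cos(r) + C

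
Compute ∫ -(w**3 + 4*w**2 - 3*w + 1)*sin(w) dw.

Use integration by parts with u = w**3 + 4*w**2 - 3*w + 1, dv = -sin(w) dw, so v = cos(w).
Apply parts 3 times (tabular method): alternate signs, differentiate u down to 0, integrate dv up.

w**3*cos(w) - 3*w**2*sin(w) + 4*w**2*cos(w) - 8*w*sin(w) - 9*w*cos(w) + 9*sin(w) - 7*cos(w) + C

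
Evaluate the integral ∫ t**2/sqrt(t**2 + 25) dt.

Substitute t = 5·tan(θ), so dt = 5·sec(θ)^2 dθ and the radical becomes sqrt(t**2 + 25) = 5·sec(θ) by the Pythagorean identity.
Integrate the resulting trig expression in θ, then back-substitute tan(θ) = t/5, sec(θ) = sqrt(t**2 + 25)/5 (absorbing any constant into C).

t*sqrt(t**2 + 25)/2 - 25*log(t + sqrt(t**2 + 25))/2 + C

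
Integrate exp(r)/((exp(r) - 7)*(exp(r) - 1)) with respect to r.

log(exp(r) - 7)/6 - log(exp(r) - 1)/6 + C

Let u = e^r, du = e^r dr.
The integral becomes ∫ du/((u-1)(u-7)); decompose into partial fractions.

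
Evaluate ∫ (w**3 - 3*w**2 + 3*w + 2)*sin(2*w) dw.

-w**3*cos(2*w)/2 + 3*w**2*sin(2*w)/4 + 3*w**2*cos(2*w)/2 - 3*w*sin(2*w)/2 - 3*w*cos(2*w)/4 + 3*sin(2*w)/8 - 7*cos(2*w)/4 + C

Use integration by parts with u = w**3 - 3*w**2 + 3*w + 2, dv = sin(2*w) dw, so v = -cos(2*w)/2.
Apply parts 3 times (tabular method): alternate signs, differentiate u down to 0, integrate dv up.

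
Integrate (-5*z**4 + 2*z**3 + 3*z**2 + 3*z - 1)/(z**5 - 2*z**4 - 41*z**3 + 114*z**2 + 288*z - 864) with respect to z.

Factor the denominator: (z - 4)**2*(z - 3)*(z + 3)*(z + 6).
Partial-fraction decomposition: -6823/(2700*(z + 6)) + 221/(441*(z + 3)) - 158/(27*(z - 3)) + 14101/(4900*(z - 4)) - 1093/(70*(z - 4)**2).
Integrate each term; A/(z−a) gives A·log|z−a|; A/(z−a)² gives −A/(z−a).

14101*log(z - 4)/4900 - 158*log(z - 3)/27 + 221*log(z + 3)/441 - 6823*log(z + 6)/2700 + 1093/(70*z - 280) + C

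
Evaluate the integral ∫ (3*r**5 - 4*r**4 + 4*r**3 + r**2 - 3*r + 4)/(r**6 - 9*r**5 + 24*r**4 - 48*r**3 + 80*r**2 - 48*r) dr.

-log(r)/12 + 1903*log(r - 6)/480 - 33*log(r - 2)/32 + log(r - 1)/5 - log(r**2 + 4)/40 + 43*atan(r/2)/80 + C

Factor the denominator: r*(r - 6)*(r - 2)*(r - 1)*(r**2 + 4).
Partial-fraction decomposition: -(2*r - 43)/(40*(r**2 + 4)) + 1/(5*(r - 1)) - 33/(32*(r - 2)) + 1903/(480*(r - 6)) - 1/(12*r).
Integrate each term; A/(r−a) gives A·log|r−a|; the (Br+D)/(r²+p²) term gives a log and an atan.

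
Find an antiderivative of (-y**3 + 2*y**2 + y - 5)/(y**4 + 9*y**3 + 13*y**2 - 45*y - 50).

Factor the denominator: (y - 2)*(y + 1)*(y + 5)**2.
Partial-fraction decomposition: -817/(784*(y + 5)) + 165/(28*(y + 5)**2) + 1/(16*(y + 1)) - 1/(49*(y - 2)).
Integrate each term; A/(y−a) gives A·log|y−a|; A/(y−a)² gives −A/(y−a).

-log(y - 2)/49 + log(y + 1)/16 - 817*log(y + 5)/784 - 165/(28*y + 140) + C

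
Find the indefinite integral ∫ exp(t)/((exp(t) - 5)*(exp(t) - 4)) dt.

log(exp(t) - 5) - log(exp(t) - 4) + C

Let u = e^t, du = e^t dt.
The integral becomes ∫ du/((u-4)(u-5)); decompose into partial fractions.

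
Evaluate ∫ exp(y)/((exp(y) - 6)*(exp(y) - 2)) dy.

Let u = e^y, du = e^y dy.
The integral becomes ∫ du/((u-2)(u-6)); decompose into partial fractions.

log(exp(y) - 6)/4 - log(exp(y) - 2)/4 + C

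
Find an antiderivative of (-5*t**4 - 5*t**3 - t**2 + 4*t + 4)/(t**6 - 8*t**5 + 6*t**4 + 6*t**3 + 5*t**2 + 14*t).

2*log(t)/7 - 13737*log(t - 7)/14000 + 56*log(t - 2)/75 + log(t + 1)/48 - 9*log(t**2 + 1)/250 + 99*atan(t)/250 + C

Factor the denominator: t*(t - 7)*(t - 2)*(t + 1)*(t**2 + 1).
Partial-fraction decomposition: -9*(2*t - 11)/(250*(t**2 + 1)) + 1/(48*(t + 1)) + 56/(75*(t - 2)) - 13737/(14000*(t - 7)) + 2/(7*t).
Integrate each term; A/(t−a) gives A·log|t−a|; the (Bt+D)/(t²+p²) term gives a log and an atan.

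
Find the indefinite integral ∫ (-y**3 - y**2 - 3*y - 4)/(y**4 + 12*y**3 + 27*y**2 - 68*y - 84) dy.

-11*log(y - 2)/108 + log(y + 1)/90 + 97*log(y + 6)/20 - 311*log(y + 7)/54 + C

Factor the denominator: (y - 2)*(y + 1)*(y + 6)*(y + 7).
Partial-fraction decomposition: -311/(54*(y + 7)) + 97/(20*(y + 6)) + 1/(90*(y + 1)) - 11/(108*(y - 2)).
Integrate each term: A/(y−a) contributes A·log|y−a|.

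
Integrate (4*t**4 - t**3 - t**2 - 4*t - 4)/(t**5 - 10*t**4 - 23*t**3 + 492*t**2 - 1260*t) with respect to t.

log(t)/315 - 53948*log(t - 6)/1521 + 1163*log(t - 5)/30 + 4961*log(t + 7)/7098 - 2452/(39*t - 234) + C

Factor the denominator: t*(t - 6)**2*(t - 5)*(t + 7).
Partial-fraction decomposition: 4961/(7098*(t + 7)) + 1163/(30*(t - 5)) - 53948/(1521*(t - 6)) + 2452/(39*(t - 6)**2) + 1/(315*t).
Integrate each term; A/(t−a) gives A·log|t−a|; A/(t−a)² gives −A/(t−a).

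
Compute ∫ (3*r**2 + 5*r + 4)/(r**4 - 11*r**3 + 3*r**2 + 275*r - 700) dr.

31*log(r - 7)/12 - 26*log(r - 5)/5 + 8*log(r - 4)/3 - log(r + 5)/20 + C

Factor the denominator: (r - 7)*(r - 5)*(r - 4)*(r + 5).
Partial-fraction decomposition: -1/(20*(r + 5)) + 8/(3*(r - 4)) - 26/(5*(r - 5)) + 31/(12*(r - 7)).
Integrate each term: A/(r−a) contributes A·log|r−a|.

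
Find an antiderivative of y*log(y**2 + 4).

Let u = y**2 + 4, so du = (2*y) dy.
The integral becomes (1/2)·∫ log(u) du; integrate by parts with u′=log(u), dv′=du.

y**2*log(y**2 + 4)/2 - y**2/2 + 2*log(y**2 + 4) + C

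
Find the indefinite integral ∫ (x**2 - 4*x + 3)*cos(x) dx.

Use integration by parts with u = x**2 - 4*x + 3, dv = cos(x) dx, so v = sin(x).
Apply parts 2 times (tabular method): alternate signs, differentiate u down to 0, integrate dv up.

x**2*sin(x) - 4*x*sin(x) + 2*x*cos(x) + sin(x) - 4*cos(x) + C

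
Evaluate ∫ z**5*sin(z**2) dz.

-z**4*cos(z**2)/2 + z**2*sin(z**2) + cos(z**2) + C

Let u = z², du = 2z dz; rewrite as (1/2)∫ u^2·sin(1u) du.
Now integrate by parts 2 times.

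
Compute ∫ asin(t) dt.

t*asin(t) + sqrt(-t**2 + 1) + C

Use integration by parts with u = arcsin(t), dv = dt.
Then du = 1/sqrt(-t**2 + 1) dt.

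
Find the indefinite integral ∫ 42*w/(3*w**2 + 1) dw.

7*log(3*w**2 + 1) + C

Let u = 3*w**2 + 1, so du = (6*w) dw.
Rewriting, the integral becomes 7·∫ 1/u du = 7·log(u).
Substituting back, u = 3*w**2 + 1.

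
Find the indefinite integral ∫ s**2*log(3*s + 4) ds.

s**3*log(3*s + 4)/3 - s**3/9 + 2*s**2/9 - 16*s/27 + 64*log(3*s + 4)/81 + C

Use integration by parts with u = log(3*s + 4), dv = s**2 ds.
Then du = 3/(3*s + 4) ds and v = s**3/3.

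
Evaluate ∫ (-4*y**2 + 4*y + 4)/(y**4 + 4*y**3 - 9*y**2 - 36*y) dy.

Factor the denominator: y*(y - 3)*(y + 3)*(y + 4).
Partial-fraction decomposition: 19/(7*(y + 4)) - 22/(9*(y + 3)) - 10/(63*(y - 3)) - 1/(9*y).
Integrate each term: A/(y−a) contributes A·log|y−a|.

-log(y)/9 - 10*log(y - 3)/63 - 22*log(y + 3)/9 + 19*log(y + 4)/7 + C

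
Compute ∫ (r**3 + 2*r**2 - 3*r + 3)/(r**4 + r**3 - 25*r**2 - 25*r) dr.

Factor the denominator: r*(r - 5)*(r + 1)*(r + 5).
Partial-fraction decomposition: 57/(200*(r + 5)) + 7/(24*(r + 1)) + 163/(300*(r - 5)) - 3/(25*r).
Integrate each term: A/(r−a) contributes A·log|r−a|.

-3*log(r)/25 + 163*log(r - 5)/300 + 7*log(r + 1)/24 + 57*log(r + 5)/200 + C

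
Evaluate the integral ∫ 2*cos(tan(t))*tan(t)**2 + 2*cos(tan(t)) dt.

Let u = tan(t), so du = (tan(t)**2 + 1) dt.
Rewriting, the integral becomes 2·∫ cos(u) du = 2·sin(u).
Substituting back, u = tan(t).

2*sin(tan(t)) + C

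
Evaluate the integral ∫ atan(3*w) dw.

Use integration by parts with u = arctan(3*w), dv = dw.
Then du = 3/(9*w**2 + 1) dw.

w*atan(3*w) - log(9*w**2 + 1)/6 + C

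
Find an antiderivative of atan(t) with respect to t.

t*atan(t) - log(t**2 + 1)/2 + C

Use integration by parts with u = arctan(t), dv = dt.
Then du = 1/(t**2 + 1) dt.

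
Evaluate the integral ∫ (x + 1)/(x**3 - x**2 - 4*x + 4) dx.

Factor the denominator: (x - 2)*(x - 1)*(x + 2).
Partial-fraction decomposition: -1/(12*(x + 2)) - 2/(3*(x - 1)) + 3/(4*(x - 2)).
Integrate each term: A/(x−a) contributes A·log|x−a|.

3*log(x - 2)/4 - 2*log(x - 1)/3 - log(x + 2)/12 + C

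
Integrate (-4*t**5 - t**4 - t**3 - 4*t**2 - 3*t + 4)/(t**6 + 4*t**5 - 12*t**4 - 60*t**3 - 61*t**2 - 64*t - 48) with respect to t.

-33*log(t - 4)/35 - 7*log(t + 1)/60 + 179*log(t + 3)/28 - 482*log(t + 4)/51 + log(t**2 + 1)/17 + atan(t)/34 + C

Factor the denominator: (t - 4)*(t + 1)*(t + 3)*(t + 4)*(t**2 + 1).
Partial-fraction decomposition: (4*t + 1)/(34*(t**2 + 1)) - 482/(51*(t + 4)) + 179/(28*(t + 3)) - 7/(60*(t + 1)) - 33/(35*(t - 4)).
Integrate each term; A/(t−a) gives A·log|t−a|; the (Bt+D)/(t²+p²) term gives a log and an atan.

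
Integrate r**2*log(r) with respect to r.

Use integration by parts with u = log(r), dv = r**2 dr.
Then du = 1/r dr and v = r**3/3.

r**3*log(r)/3 - r**3/9 + C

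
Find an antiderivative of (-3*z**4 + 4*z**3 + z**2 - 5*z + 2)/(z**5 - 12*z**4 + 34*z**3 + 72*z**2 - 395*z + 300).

Factor the denominator: (z - 5)**2*(z - 4)*(z - 1)*(z + 3).
Partial-fraction decomposition: -325/(1792*(z + 3)) + 1/(192*(z - 1)) - 514/(21*(z - 4)) + 5543/(256*(z - 5)) - 1373/(32*(z - 5)**2).
Integrate each term; A/(z−a) gives A·log|z−a|; A/(z−a)² gives −A/(z−a).

5543*log(z - 5)/256 - 514*log(z - 4)/21 + log(z - 1)/192 - 325*log(z + 3)/1792 + 1373/(32*z - 160) + C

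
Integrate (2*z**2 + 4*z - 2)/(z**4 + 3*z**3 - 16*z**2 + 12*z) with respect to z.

Factor the denominator: z*(z - 2)*(z - 1)*(z + 6).
Partial-fraction decomposition: -23/(168*(z + 6)) - 4/(7*(z - 1)) + 7/(8*(z - 2)) - 1/(6*z).
Integrate each term: A/(z−a) contributes A·log|z−a|.

-log(z)/6 + 7*log(z - 2)/8 - 4*log(z - 1)/7 - 23*log(z + 6)/168 + C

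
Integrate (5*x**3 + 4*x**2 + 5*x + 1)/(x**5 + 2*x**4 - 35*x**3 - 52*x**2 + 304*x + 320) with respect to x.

Factor the denominator: (x - 4)**2*(x + 1)*(x + 4)*(x + 5).
Partial-fraction decomposition: -61/(36*(x + 5)) + 275/(192*(x + 4)) - 1/(60*(x + 1)) + 803/(2880*(x - 4)) + 9/(8*(x - 4)**2).
Integrate each term; A/(x−a) gives A·log|x−a|; A/(x−a)² gives −A/(x−a).

803*log(x - 4)/2880 - log(x + 1)/60 + 275*log(x + 4)/192 - 61*log(x + 5)/36 - 9/(8*x - 32) + C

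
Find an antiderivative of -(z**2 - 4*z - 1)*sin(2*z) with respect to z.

Use integration by parts with u = z**2 - 4*z - 1, dv = -sin(2*z) dz, so v = cos(2*z)/2.
Apply parts 2 times (tabular method): alternate signs, differentiate u down to 0, integrate dv up.

z**2*cos(2*z)/2 - z*sin(2*z)/2 - 2*z*cos(2*z) + sin(2*z) - 3*cos(2*z)/4 + C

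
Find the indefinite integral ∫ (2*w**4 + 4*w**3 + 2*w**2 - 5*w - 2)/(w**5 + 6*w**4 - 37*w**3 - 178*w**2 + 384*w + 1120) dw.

21194*log(w - 4)/29403 + 4*log(w + 2)/135 - 823*log(w + 5)/486 + 3561*log(w + 7)/1210 - 389/(297*w - 1188) + C

Factor the denominator: (w - 4)**2*(w + 2)*(w + 5)*(w + 7).
Partial-fraction decomposition: 3561/(1210*(w + 7)) - 823/(486*(w + 5)) + 4/(135*(w + 2)) + 21194/(29403*(w - 4)) + 389/(297*(w - 4)**2).
Integrate each term; A/(w−a) gives A·log|w−a|; A/(w−a)² gives −A/(w−a).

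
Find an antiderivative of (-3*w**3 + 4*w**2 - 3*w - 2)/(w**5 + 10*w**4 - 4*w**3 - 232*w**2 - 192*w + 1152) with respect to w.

-71*log(w - 4)/800 + log(w - 2)/48 + 133*log(w + 4)/96 - 527*log(w + 6)/400 + 101/(20*w + 120) + C

Factor the denominator: (w - 4)*(w - 2)*(w + 4)*(w + 6)**2.
Partial-fraction decomposition: -527/(400*(w + 6)) - 101/(20*(w + 6)**2) + 133/(96*(w + 4)) + 1/(48*(w - 2)) - 71/(800*(w - 4)).
Integrate each term; A/(w−a) gives A·log|w−a|; A/(w−a)² gives −A/(w−a).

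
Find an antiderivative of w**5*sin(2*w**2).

-w**4*cos(2*w**2)/4 + w**2*sin(2*w**2)/4 + cos(2*w**2)/8 + C

Let u = w², du = 2w dw; rewrite as (1/2)∫ u^2·sin(2u) du.
Now integrate by parts 2 times.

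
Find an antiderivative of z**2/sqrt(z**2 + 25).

Substitute z = 5·tan(θ), so dz = 5·sec(θ)^2 dθ and the radical becomes sqrt(z**2 + 25) = 5·sec(θ) by the Pythagorean identity.
Integrate the resulting trig expression in θ, then back-substitute tan(θ) = z/5, sec(θ) = sqrt(z**2 + 25)/5 (absorbing any constant into C).

z*sqrt(z**2 + 25)/2 - 25*log(z + sqrt(z**2 + 25))/2 + C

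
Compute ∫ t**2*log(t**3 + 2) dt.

t**3*log(t**3 + 2)/3 - t**3/3 + 2*log(t**3 + 2)/3 + C

Let u = t**3 + 2, so du = (3*t**2) dt.
The integral becomes (1/3)·∫ log(u) du; integrate by parts with u′=log(u), dv′=du.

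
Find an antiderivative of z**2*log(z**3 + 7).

Let u = z**3 + 7, so du = (3*z**2) dz.
The integral becomes (1/3)·∫ log(u) du; integrate by parts with u′=log(u), dv′=du.

z**3*log(z**3 + 7)/3 - z**3/3 + 7*log(z**3 + 7)/3 + C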